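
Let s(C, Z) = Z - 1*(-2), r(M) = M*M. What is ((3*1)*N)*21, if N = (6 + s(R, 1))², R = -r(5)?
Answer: 5103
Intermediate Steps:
r(M) = M²
R = -25 (R = -1*5² = -1*25 = -25)
s(C, Z) = 2 + Z (s(C, Z) = Z + 2 = 2 + Z)
N = 81 (N = (6 + (2 + 1))² = (6 + 3)² = 9² = 81)
((3*1)*N)*21 = ((3*1)*81)*21 = (3*81)*21 = 243*21 = 5103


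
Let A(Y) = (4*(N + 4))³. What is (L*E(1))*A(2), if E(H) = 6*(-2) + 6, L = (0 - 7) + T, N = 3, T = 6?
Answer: 131712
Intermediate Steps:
L = -1 (L = (0 - 7) + 6 = -7 + 6 = -1)
E(H) = -6 (E(H) = -12 + 6 = -6)
A(Y) = 21952 (A(Y) = (4*(3 + 4))³ = (4*7)³ = 28³ = 21952)
(L*E(1))*A(2) = -1*(-6)*21952 = 6*21952 = 131712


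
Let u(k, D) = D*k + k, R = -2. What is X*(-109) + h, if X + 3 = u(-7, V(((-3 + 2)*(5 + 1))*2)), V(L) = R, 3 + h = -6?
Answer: -445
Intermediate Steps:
h = -9 (h = -3 - 6 = -9)
V(L) = -2
u(k, D) = k + D*k
X = 4 (X = -3 - 7*(1 - 2) = -3 - 7*(-1) = -3 + 7 = 4)
X*(-109) + h = 4*(-109) - 9 = -436 - 9 = -445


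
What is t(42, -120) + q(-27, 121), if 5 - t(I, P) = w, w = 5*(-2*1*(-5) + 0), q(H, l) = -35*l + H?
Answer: -4307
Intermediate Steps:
q(H, l) = H - 35*l
w = 50 (w = 5*(-2*(-5) + 0) = 5*(10 + 0) = 5*10 = 50)
t(I, P) = -45 (t(I, P) = 5 - 1*50 = 5 - 50 = -45)
t(42, -120) + q(-27, 121) = -45 + (-27 - 35*121) = -45 + (-27 - 4235) = -45 - 4262 = -4307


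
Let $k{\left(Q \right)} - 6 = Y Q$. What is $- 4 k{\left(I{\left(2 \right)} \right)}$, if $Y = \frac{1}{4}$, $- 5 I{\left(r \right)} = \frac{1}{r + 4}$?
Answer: $- \frac{719}{30} \approx -23.967$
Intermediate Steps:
$I{\left(r \right)} = - \frac{1}{5 \left(4 + r\right)}$ ($I{\left(r \right)} = - \frac{1}{5 \left(r + 4\right)} = - \frac{1}{5 \left(4 + r\right)}$)
$Y = \frac{1}{4} \approx 0.25$
$k{\left(Q \right)} = 6 + \frac{Q}{4}$
$- 4 k{\left(I{\left(2 \right)} \right)} = - 4 \left(6 + \frac{\left(-1\right) \frac{1}{20 + 5 \cdot 2}}{4}\right) = - 4 \left(6 + \frac{\left(-1\right) \frac{1}{20 + 10}}{4}\right) = - 4 \left(6 + \frac{\left(-1\right) \frac{1}{30}}{4}\right) = - 4 \left(6 + \frac{1}{4} \left(- \frac{1}{30}\right)\right) = - 4 \left(6 - \frac{1}{120}\right) = \left(-4\right) \frac{719}{120} = - \frac{719}{30}$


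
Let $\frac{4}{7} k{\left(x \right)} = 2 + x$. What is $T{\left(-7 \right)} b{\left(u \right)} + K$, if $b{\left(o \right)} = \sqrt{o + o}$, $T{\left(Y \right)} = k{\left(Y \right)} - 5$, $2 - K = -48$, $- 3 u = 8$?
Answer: $50 - \frac{55 i \sqrt{3}}{3} \approx 50.0 - 31.754 i$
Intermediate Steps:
$u = - \frac{8}{3}$ ($u = \left(- \frac{1}{3}\right) 8 = - \frac{8}{3} \approx -2.6667$)
$k{\left(x \right)} = \frac{7}{2} + \frac{7 x}{4}$ ($k{\left(x \right)} = \frac{7 \left(2 + x\right)}{4} = \frac{7}{2} + \frac{7 x}{4}$)
$K = 50$ ($K = 2 - -48 = 2 + 48 = 50$)
$T{\left(Y \right)} = - \frac{3}{2} + \frac{7 Y}{4}$ ($T{\left(Y \right)} = \left(\frac{7}{2} + \frac{7 Y}{4}\right) - 5 = - \frac{3}{2} + \frac{7 Y}{4}$)
$b{\left(o \right)} = \sqrt{2} \sqrt{o}$ ($b{\left(o \right)} = \sqrt{2 o} = \sqrt{2} \sqrt{o}$)
$T{\left(-7 \right)} b{\left(u \right)} + K = \left(- \frac{3}{2} + \frac{7}{4} \left(-7\right)\right) \sqrt{2} \sqrt{- \frac{8}{3}} + 50 = \left(- \frac{3}{2} - \frac{49}{4}\right) \sqrt{2} \frac{2 i \sqrt{6}}{3} + 50 = - \frac{55 \frac{4 i \sqrt{3}}{3}}{4} + 50 = - \frac{55 i \sqrt{3}}{3} + 50 = 50 - \frac{55 i \sqrt{3}}{3}$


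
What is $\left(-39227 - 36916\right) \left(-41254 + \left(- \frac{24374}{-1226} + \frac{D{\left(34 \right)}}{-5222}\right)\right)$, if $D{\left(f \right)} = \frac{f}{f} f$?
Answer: $\frac{5025208892261298}{1600543} \approx 3.1397 \cdot 10^{9}$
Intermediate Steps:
$D{\left(f \right)} = f$ ($D{\left(f \right)} = 1 f = f$)
$\left(-39227 - 36916\right) \left(-41254 + \left(- \frac{24374}{-1226} + \frac{D{\left(34 \right)}}{-5222}\right)\right) = \left(-39227 - 36916\right) \left(-41254 + \left(- \frac{24374}{-1226} + \frac{34}{-5222}\right)\right) = - 76143 \left(-41254 + \left(\left(-24374\right) \left(- \frac{1}{1226}\right) + 34 \left(- \frac{1}{5222}\right)\right)\right) = - 76143 \left(-41254 + \left(\frac{12187}{613} - \frac{17}{2611}\right)\right) = - 76143 \left(-41254 + \frac{31809836}{1600543}\right) = \left(-76143\right) \left(- \frac{65996991086}{1600543}\right) = \frac{5025208892261298}{1600543}$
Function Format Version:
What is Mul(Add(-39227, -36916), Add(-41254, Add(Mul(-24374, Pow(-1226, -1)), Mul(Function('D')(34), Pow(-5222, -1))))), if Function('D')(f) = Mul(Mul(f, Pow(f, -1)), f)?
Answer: Rational(5025208892261298, 1600543) ≈ 3.1397e+9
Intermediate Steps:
Function('D')(f) = f (Function('D')(f) = Mul(1, f) = f)
Mul(Add(-39227, -36916), Add(-41254, Add(Mul(-24374, Pow(-1226, -1)), Mul(Function('D')(34), Pow(-5222, -1))))) = Mul(Add(-39227, -36916), Add(-41254, Add(Mul(-24374, Pow(-1226, -1)), Mul(34, Pow(-5222, -1))))) = Mul(-76143, Add(-41254, Add(Mul(-24374, Rational(-1, 1226)), Mul(34, Rational(-1, 5222))))) = Mul(-76143, Add(-41254, Add(Rational(12187, 613), Rational(-17, 2611)))) = Mul(-76143, Add(-41254, Rational(31809836, 1600543))) = Mul(-76143, Rational(-65996991086, 1600543)) = Rational(5025208892261298, 1600543)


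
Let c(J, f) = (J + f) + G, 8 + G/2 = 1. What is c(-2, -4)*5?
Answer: -100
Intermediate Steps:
G = -14 (G = -16 + 2*1 = -16 + 2 = -14)
c(J, f) = -14 + J + f (c(J, f) = (J + f) - 14 = -14 + J + f)
c(-2, -4)*5 = (-14 - 2 - 4)*5 = -20*5 = -100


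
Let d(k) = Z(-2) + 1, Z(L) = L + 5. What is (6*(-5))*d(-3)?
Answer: -120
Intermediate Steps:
Z(L) = 5 + L
d(k) = 4 (d(k) = (5 - 2) + 1 = 3 + 1 = 4)
(6*(-5))*d(-3) = (6*(-5))*4 = -30*4 = -120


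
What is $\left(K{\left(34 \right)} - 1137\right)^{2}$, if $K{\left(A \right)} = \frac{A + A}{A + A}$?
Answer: $1290496$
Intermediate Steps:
$K{\left(A \right)} = 1$ ($K{\left(A \right)} = \frac{2 A}{2 A} = 2 A \frac{1}{2 A} = 1$)
$\left(K{\left(34 \right)} - 1137\right)^{2} = \left(1 - 1137\right)^{2} = \left(-1136\right)^{2} = 1290496$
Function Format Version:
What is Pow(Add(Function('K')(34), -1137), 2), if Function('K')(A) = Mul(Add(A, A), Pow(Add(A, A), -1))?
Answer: 1290496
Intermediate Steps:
Function('K')(A) = 1 (Function('K')(A) = Mul(Mul(2, A), Pow(Mul(2, A), -1)) = Mul(Mul(2, A), Mul(Rational(1, 2), Pow(A, -1))) = 1)
Pow(Add(Function('K')(34), -1137), 2) = Pow(Add(1, -1137), 2) = Pow(-1136, 2) = 1290496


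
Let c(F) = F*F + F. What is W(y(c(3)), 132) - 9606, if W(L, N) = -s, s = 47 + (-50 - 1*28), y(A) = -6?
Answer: -9575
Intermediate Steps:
c(F) = F + F² (c(F) = F² + F = F + F²)
s = -31 (s = 47 + (-50 - 28) = 47 - 78 = -31)
W(L, N) = 31 (W(L, N) = -1*(-31) = 31)
W(y(c(3)), 132) - 9606 = 31 - 9606 = -9575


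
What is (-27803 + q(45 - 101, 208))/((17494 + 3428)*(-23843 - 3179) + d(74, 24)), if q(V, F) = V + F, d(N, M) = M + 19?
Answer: 27651/565354241 ≈ 4.8909e-5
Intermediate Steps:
d(N, M) = 19 + M
q(V, F) = F + V
(-27803 + q(45 - 101, 208))/((17494 + 3428)*(-23843 - 3179) + d(74, 24)) = (-27803 + (208 + (45 - 101)))/((17494 + 3428)*(-23843 - 3179) + (19 + 24)) = (-27803 + (208 - 56))/(20922*(-27022) + 43) = (-27803 + 152)/(-565354284 + 43) = -27651/(-565354241) = -27651*(-1/565354241) = 27651/565354241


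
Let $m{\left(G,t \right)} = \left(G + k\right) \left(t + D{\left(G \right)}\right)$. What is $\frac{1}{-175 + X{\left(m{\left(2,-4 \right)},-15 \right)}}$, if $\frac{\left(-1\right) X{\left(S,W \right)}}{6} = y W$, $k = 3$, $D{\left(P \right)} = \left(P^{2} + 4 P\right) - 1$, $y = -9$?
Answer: $- \frac{1}{985} \approx -0.0010152$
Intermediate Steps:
$D{\left(P \right)} = -1 + P^{2} + 4 P$
$m{\left(G,t \right)} = \left(3 + G\right) \left(-1 + t + G^{2} + 4 G\right)$ ($m{\left(G,t \right)} = \left(G + 3\right) \left(t + \left(-1 + G^{2} + 4 G\right)\right) = \left(3 + G\right) \left(-1 + t + G^{2} + 4 G\right)$)
$X{\left(S,W \right)} = 54 W$ ($X{\left(S,W \right)} = - 6 \left(- 9 W\right) = 54 W$)
$\frac{1}{-175 + X{\left(m{\left(2,-4 \right)},-15 \right)}} = \frac{1}{-175 + 54 \left(-15\right)} = \frac{1}{-175 - 810} = \frac{1}{-985} = - \frac{1}{985}$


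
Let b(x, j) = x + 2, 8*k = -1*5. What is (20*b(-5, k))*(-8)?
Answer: 480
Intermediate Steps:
k = -5/8 (k = (-1*5)/8 = (1/8)*(-5) = -5/8 ≈ -0.62500)
b(x, j) = 2 + x
(20*b(-5, k))*(-8) = (20*(2 - 5))*(-8) = (20*(-3))*(-8) = -60*(-8) = 480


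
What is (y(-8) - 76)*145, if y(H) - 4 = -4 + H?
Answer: -12180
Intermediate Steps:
y(H) = H (y(H) = 4 + (-4 + H) = H)
(y(-8) - 76)*145 = (-8 - 76)*145 = -84*145 = -12180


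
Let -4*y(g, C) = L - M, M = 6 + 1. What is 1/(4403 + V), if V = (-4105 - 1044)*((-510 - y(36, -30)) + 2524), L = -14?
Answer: -4/41354603 ≈ -9.6724e-8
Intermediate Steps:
M = 7
y(g, C) = 21/4 (y(g, C) = -(-14 - 1*7)/4 = -(-14 - 7)/4 = -¼*(-21) = 21/4)
V = -41372215/4 (V = (-4105 - 1044)*((-510 - 1*21/4) + 2524) = -5149*((-510 - 21/4) + 2524) = -5149*(-2061/4 + 2524) = -5149*8035/4 = -41372215/4 ≈ -1.0343e+7)
1/(4403 + V) = 1/(4403 - 41372215/4) = 1/(-41354603/4) = -4/41354603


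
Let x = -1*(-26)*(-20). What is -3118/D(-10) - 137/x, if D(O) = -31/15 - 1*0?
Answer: 24324647/16120 ≈ 1509.0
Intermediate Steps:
D(O) = -31/15 (D(O) = -31*1/15 + 0 = -31/15 + 0 = -31/15)
x = -520 (x = 26*(-20) = -520)
-3118/D(-10) - 137/x = -3118/(-31/15) - 137/(-520) = -3118*(-15/31) - 137*(-1/520) = 46770/31 + 137/520 = 24324647/16120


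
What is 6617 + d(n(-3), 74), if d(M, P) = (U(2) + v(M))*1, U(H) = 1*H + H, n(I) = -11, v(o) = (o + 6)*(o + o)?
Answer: 6731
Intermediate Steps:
v(o) = 2*o*(6 + o) (v(o) = (6 + o)*(2*o) = 2*o*(6 + o))
U(H) = 2*H (U(H) = H + H = 2*H)
d(M, P) = 4 + 2*M*(6 + M) (d(M, P) = (2*2 + 2*M*(6 + M))*1 = (4 + 2*M*(6 + M))*1 = 4 + 2*M*(6 + M))
6617 + d(n(-3), 74) = 6617 + (4 + 2*(-11)*(6 - 11)) = 6617 + (4 + 2*(-11)*(-5)) = 6617 + (4 + 110) = 6617 + 114 = 6731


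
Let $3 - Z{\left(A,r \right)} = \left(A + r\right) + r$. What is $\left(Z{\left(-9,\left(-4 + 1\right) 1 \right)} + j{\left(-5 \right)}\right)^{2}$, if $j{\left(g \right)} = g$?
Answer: $169$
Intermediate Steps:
$Z{\left(A,r \right)} = 3 - A - 2 r$ ($Z{\left(A,r \right)} = 3 - \left(\left(A + r\right) + r\right) = 3 - \left(A + 2 r\right) = 3 - A - 2 r$)
$\left(Z{\left(-9,\left(-4 + 1\right) 1 \right)} + j{\left(-5 \right)}\right)^{2} = \left(\left(3 - -9 - 2 \left(-4 + 1\right) 1\right) - 5\right)^{2} = \left(\left(3 + 9 - 2 \left(\left(-3\right) 1\right)\right) - 5\right)^{2} = \left(\left(3 + 9 - -6\right) - 5\right)^{2} = \left(\left(3 + 9 + 6\right) - 5\right)^{2} = \left(18 - 5\right)^{2} = 13^{2} = 169$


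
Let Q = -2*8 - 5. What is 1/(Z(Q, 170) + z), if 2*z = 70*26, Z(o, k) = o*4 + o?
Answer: 1/805 ≈ 0.0012422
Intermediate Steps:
Q = -21 (Q = -16 - 5 = -21)
Z(o, k) = 5*o (Z(o, k) = 4*o + o = 5*o)
z = 910 (z = (70*26)/2 = (½)*1820 = 910)
1/(Z(Q, 170) + z) = 1/(5*(-21) + 910) = 1/(-105 + 910) = 1/805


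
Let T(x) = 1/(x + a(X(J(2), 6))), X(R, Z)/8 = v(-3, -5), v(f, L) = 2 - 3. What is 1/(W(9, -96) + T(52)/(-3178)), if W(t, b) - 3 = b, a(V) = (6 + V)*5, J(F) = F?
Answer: -133476/12413269 ≈ -0.010753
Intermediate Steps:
v(f, L) = -1
X(R, Z) = -8 (X(R, Z) = 8*(-1) = -8)
a(V) = 30 + 5*V
W(t, b) = 3 + b
T(x) = 1/(-10 + x) (T(x) = 1/(x + (30 + 5*(-8))) = 1/(x + (30 - 40)) = 1/(x - 10) = 1/(-10 + x))
1/(W(9, -96) + T(52)/(-3178)) = 1/((3 - 96) + 1/((-10 + 52)*(-3178))) = 1/(-93 - 1/3178/42) = 1/(-93 + (1/42)*(-1/3178)) = 1/(-93 - 1/133476) = 1/(-12413269/133476) = -133476/12413269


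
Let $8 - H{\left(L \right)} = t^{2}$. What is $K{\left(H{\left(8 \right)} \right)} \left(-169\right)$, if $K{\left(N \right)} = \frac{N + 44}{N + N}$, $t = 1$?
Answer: $- \frac{8619}{14} \approx -615.64$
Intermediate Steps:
$H{\left(L \right)} = 7$ ($H{\left(L \right)} = 8 - 1^{2} = 8 - 1 = 7$)
$K{\left(N \right)} = \frac{44 + N}{2 N}$
$K{\left(H{\left(8 \right)} \right)} \left(-169\right) = \frac{44 + 7}{2 \cdot 7} \left(-169\right) = \frac{1}{2} \cdot \frac{1}{7} \cdot 51 \left(-169\right) = \frac{51}{14} \left(-169\right) = - \frac{8619}{14}$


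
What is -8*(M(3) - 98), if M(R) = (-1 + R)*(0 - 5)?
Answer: 864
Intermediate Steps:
M(R) = 5 - 5*R (M(R) = (-1 + R)*(-5) = 5 - 5*R)
-8*(M(3) - 98) = -8*((5 - 5*3) - 98) = -8*((5 - 15) - 98) = -8*(-10 - 98) = -8*(-108) = 864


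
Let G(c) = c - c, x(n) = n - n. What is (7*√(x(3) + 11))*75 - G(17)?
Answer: 525*√11 ≈ 1741.2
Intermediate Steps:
x(n) = 0
G(c) = 0
(7*√(x(3) + 11))*75 - G(17) = (7*√(0 + 11))*75 - 1*0 = (7*√11)*75 + 0 = 525*√11 + 0 = 525*√11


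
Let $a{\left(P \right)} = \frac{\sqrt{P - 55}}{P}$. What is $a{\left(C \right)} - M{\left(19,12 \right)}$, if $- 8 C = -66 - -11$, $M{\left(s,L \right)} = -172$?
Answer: $172 + \frac{2 i \sqrt{770}}{55} \approx 172.0 + 1.0091 i$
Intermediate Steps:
$C = \frac{55}{8}$ ($C = - \frac{-66 - -11}{8} = - \frac{-66 + 11}{8} = \left(- \frac{1}{8}\right) \left(-55\right) = \frac{55}{8} \approx 6.875$)
$a{\left(P \right)} = \frac{\sqrt{-55 + P}}{P}$
$a{\left(C \right)} - M{\left(19,12 \right)} = \frac{\sqrt{-55 + \frac{55}{8}}}{\frac{55}{8}} - -172 = \frac{8 \sqrt{- \frac{385}{8}}}{55} + 172 = \frac{8 \frac{i \sqrt{770}}{4}}{55} + 172 = \frac{2 i \sqrt{770}}{55} + 172 = 172 + \frac{2 i \sqrt{770}}{55}$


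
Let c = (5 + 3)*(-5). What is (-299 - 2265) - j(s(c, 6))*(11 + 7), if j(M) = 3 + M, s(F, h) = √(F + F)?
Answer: -2618 - 72*I*√5 ≈ -2618.0 - 161.0*I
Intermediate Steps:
c = -40 (c = 8*(-5) = -40)
s(F, h) = √2*√F (s(F, h) = √(2*F) = √2*√F)
(-299 - 2265) - j(s(c, 6))*(11 + 7) = (-299 - 2265) - (3 + √2*√(-40))*(11 + 7) = -2564 - (3 + √2*(2*I*√10))*18 = -2564 - (3 + 4*I*√5)*18 = -2564 - (54 + 72*I*√5) = -2564 + (-54 - 72*I*√5) = -2618 - 72*I*√5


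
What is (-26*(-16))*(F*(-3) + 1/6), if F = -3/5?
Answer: 12272/15 ≈ 818.13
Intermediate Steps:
F = -3/5 (F = -3*1/5 = -3/5 ≈ -0.60000)
(-26*(-16))*(F*(-3) + 1/6) = (-26*(-16))*(-3/5*(-3) + 1/6) = 416*(9/5 + 1/6) = 416*(59/30) = 12272/15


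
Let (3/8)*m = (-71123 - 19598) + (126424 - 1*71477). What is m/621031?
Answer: -286192/1863093 ≈ -0.15361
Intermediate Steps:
m = -286192/3 (m = 8*((-71123 - 19598) + (126424 - 1*71477))/3 = 8*(-90721 + (126424 - 71477))/3 = 8*(-90721 + 54947)/3 = (8/3)*(-35774) = -286192/3 ≈ -95397.)
m/621031 = -286192/3/621031 = -286192/3*1/621031 = -286192/1863093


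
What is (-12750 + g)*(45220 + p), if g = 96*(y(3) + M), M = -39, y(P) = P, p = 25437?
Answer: -1145067342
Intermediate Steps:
g = -3456 (g = 96*(3 - 39) = 96*(-36) = -3456)
(-12750 + g)*(45220 + p) = (-12750 - 3456)*(45220 + 25437) = -16206*70657 = -1145067342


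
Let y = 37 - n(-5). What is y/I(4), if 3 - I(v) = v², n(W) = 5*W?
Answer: -62/13 ≈ -4.7692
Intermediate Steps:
I(v) = 3 - v²
y = 62 (y = 37 - 5*(-5) = 37 - 1*(-25) = 37 + 25 = 62)
y/I(4) = 62/(3 - 1*4²) = 62/(3 - 1*16) = 62/(3 - 16) = 62/(-13) = 62*(-1/13) = -62/13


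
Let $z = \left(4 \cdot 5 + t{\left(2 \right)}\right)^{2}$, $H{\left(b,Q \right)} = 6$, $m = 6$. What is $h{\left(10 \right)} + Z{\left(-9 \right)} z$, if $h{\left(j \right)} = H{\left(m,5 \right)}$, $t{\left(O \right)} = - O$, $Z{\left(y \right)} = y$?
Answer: $-2910$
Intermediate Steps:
$h{\left(j \right)} = 6$
$z = 324$ ($z = \left(4 \cdot 5 - 2\right)^{2} = \left(20 - 2\right)^{2} = 18^{2} = 324$)
$h{\left(10 \right)} + Z{\left(-9 \right)} z = 6 - 2916 = -2910$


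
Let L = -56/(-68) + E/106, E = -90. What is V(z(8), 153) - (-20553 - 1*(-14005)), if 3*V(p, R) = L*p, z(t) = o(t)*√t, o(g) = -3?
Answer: 6548 + 46*√2/901 ≈ 6548.1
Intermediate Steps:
z(t) = -3*√t
L = -23/901 (L = -56/(-68) - 90/106 = -56*(-1/68) - 90*1/106 = 14/17 - 45/53 = -23/901 ≈ -0.025527)
V(p, R) = -23*p/2703 (V(p, R) = (-23*p/901)/3 = -23*p/2703)
V(z(8), 153) - (-20553 - 1*(-14005)) = -(-23)*√8/901 - (-20553 - 1*(-14005)) = -(-23)*2*√2/901 - (-20553 + 14005) = -(-46)*√2/901 - 1*(-6548) = 46*√2/901 + 6548 = 6548 + 46*√2/901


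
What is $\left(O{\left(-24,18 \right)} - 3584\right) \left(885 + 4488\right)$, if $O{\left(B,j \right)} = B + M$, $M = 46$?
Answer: $-19138626$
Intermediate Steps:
$O{\left(B,j \right)} = 46 + B$ ($O{\left(B,j \right)} = B + 46 = 46 + B$)
$\left(O{\left(-24,18 \right)} - 3584\right) \left(885 + 4488\right) = \left(\left(46 - 24\right) - 3584\right) \left(885 + 4488\right) = \left(22 - 3584\right) 5373 = \left(-3562\right) 5373 = -19138626$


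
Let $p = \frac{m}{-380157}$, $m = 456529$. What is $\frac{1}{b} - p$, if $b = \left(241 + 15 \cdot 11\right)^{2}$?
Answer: $\frac{75252794401}{62663559252} \approx 1.2009$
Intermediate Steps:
$b = 164836$ ($b = \left(241 + 165\right)^{2} = 406^{2} = 164836$)
$p = - \frac{456529}{380157}$ ($p = \frac{456529}{-380157} = 456529 \left(- \frac{1}{380157}\right) = - \frac{456529}{380157} \approx -1.2009$)
$\frac{1}{b} - p = \frac{1}{164836} - - \frac{456529}{380157} = \frac{1}{164836} + \frac{456529}{380157} = \frac{75252794401}{62663559252}$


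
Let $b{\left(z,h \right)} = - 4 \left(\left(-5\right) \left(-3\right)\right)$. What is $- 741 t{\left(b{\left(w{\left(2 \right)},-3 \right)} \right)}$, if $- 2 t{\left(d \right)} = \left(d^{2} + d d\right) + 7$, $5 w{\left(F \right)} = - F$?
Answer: $\frac{5340387}{2} \approx 2.6702 \cdot 10^{6}$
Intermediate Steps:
$w{\left(F \right)} = - \frac{F}{5}$ ($w{\left(F \right)} = \frac{\left(-1\right) F}{5} = - \frac{F}{5}$)
$b{\left(z,h \right)} = -60$ ($b{\left(z,h \right)} = \left(-4\right) 15 = -60$)
$t{\left(d \right)} = - \frac{7}{2} - d^{2}$ ($t{\left(d \right)} = - \frac{\left(d^{2} + d d\right) + 7}{2} = - \frac{\left(d^{2} + d^{2}\right) + 7}{2} = - \frac{2 d^{2} + 7}{2} = - \frac{7 + 2 d^{2}}{2} = - \frac{7}{2} - d^{2}$)
$- 741 t{\left(b{\left(w{\left(2 \right)},-3 \right)} \right)} = - 741 \left(- \frac{7}{2} - \left(-60\right)^{2}\right) = - 741 \left(- \frac{7}{2} - 3600\right) = \left(-741\right) \left(- \frac{7207}{2}\right) = \frac{5340387}{2}$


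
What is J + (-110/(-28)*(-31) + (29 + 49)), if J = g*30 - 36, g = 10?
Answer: 3083/14 ≈ 220.21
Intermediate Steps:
J = 264 (J = 10*30 - 36 = 300 - 36 = 264)
J + (-110/(-28)*(-31) + (29 + 49)) = 264 + (-110/(-28)*(-31) + (29 + 49)) = 264 + (-110*(-1/28)*(-31) + 78) = 264 + ((55/14)*(-31) + 78) = 264 + (-1705/14 + 78) = 264 - 613/14 = 3083/14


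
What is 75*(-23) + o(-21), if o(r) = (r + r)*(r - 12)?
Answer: -339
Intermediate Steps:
o(r) = 2*r*(-12 + r) (o(r) = (2*r)*(-12 + r) = 2*r*(-12 + r))
75*(-23) + o(-21) = 75*(-23) + 2*(-21)*(-12 - 21) = -1725 + 2*(-21)*(-33) = -1725 + 1386 = -339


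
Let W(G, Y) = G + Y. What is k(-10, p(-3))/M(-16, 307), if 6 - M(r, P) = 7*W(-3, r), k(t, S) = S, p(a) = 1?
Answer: 1/139 ≈ 0.0071942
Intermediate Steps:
M(r, P) = 27 - 7*r (M(r, P) = 6 - 7*(-3 + r) = 6 - (-21 + 7*r) = 6 + (21 - 7*r) = 27 - 7*r)
k(-10, p(-3))/M(-16, 307) = 1/(27 - 7*(-16)) = 1/(27 + 112) = 1/139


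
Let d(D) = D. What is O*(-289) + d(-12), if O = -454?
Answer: 131194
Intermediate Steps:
O*(-289) + d(-12) = -454*(-289) - 12 = 131206 - 12 = 131194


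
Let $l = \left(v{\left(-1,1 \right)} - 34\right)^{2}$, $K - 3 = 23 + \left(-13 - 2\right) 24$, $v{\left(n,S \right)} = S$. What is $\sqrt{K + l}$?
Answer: $\sqrt{755} \approx 27.477$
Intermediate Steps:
$K = -334$ ($K = 3 + \left(23 + \left(-13 - 2\right) 24\right) = 3 + \left(23 - 360\right) = 3 - 337 = -334$)
$l = 1089$ ($l = \left(1 - 34\right)^{2} = \left(-33\right)^{2} = 1089$)
$\sqrt{K + l} = \sqrt{-334 + 1089} = \sqrt{755}$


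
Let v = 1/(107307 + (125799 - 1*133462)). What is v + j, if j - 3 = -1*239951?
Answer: -23909378511/99644 ≈ -2.3995e+5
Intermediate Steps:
j = -239948 (j = 3 - 1*239951 = 3 - 239951 = -239948)
v = 1/99644 (v = 1/(107307 + (125799 - 133462)) = 1/(107307 - 7663) = 1/99644 ≈ 1.0036e-5)
v + j = 1/99644 - 239948 = -23909378511/99644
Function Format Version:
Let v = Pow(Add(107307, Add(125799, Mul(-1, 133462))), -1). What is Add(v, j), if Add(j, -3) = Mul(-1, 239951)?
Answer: Rational(-23909378511, 99644) ≈ -2.3995e+5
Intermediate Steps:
j = -239948 (j = Add(3, Mul(-1, 239951)) = Add(3, -239951) = -239948)
v = Rational(1, 99644) (v = Pow(Add(107307, Add(125799, -133462)), -1) = Pow(Add(107307, -7663), -1) = Pow(99644, -1) = Rational(1, 99644) ≈ 1.0036e-5)
Add(v, j) = Add(Rational(1, 99644), -239948) = Rational(-23909378511, 99644)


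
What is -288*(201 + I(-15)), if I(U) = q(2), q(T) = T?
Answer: -58464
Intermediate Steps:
I(U) = 2
-288*(201 + I(-15)) = -288*(201 + 2) = -288*203 = -58464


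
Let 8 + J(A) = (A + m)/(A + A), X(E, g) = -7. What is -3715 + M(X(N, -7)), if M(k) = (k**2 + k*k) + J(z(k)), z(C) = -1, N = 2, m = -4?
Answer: -7245/2 ≈ -3622.5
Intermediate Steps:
J(A) = -8 + (-4 + A)/(2*A) (J(A) = -8 + (A - 4)/(A + A) = -8 + (-4 + A)/((2*A)) = -8 + (-4 + A)*(1/(2*A)) = -8 + (-4 + A)/(2*A))
M(k) = -11/2 + 2*k**2 (M(k) = (k**2 + k*k) + (-15/2 - 2/(-1)) = (k**2 + k**2) + (-15/2 - 2*(-1)) = 2*k**2 + (-15/2 + 2) = 2*k**2 - 11/2 = -11/2 + 2*k**2)
-3715 + M(X(N, -7)) = -3715 + (-11/2 + 2*(-7)**2) = -3715 + (-11/2 + 2*49) = -3715 + (-11/2 + 98) = -3715 + 185/2 = -7245/2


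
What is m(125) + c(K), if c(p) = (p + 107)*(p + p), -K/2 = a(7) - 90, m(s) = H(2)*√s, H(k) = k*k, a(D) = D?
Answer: 90636 + 20*√5 ≈ 90681.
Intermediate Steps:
H(k) = k²
m(s) = 4*√s (m(s) = 2²*√s = 4*√s)
K = 166 (K = -2*(7 - 90) = -2*(-83) = 166)
c(p) = 2*p*(107 + p) (c(p) = (107 + p)*(2*p) = 2*p*(107 + p))
m(125) + c(K) = 4*√125 + 2*166*(107 + 166) = 4*(5*√5) + 2*166*273 = 20*√5 + 90636 = 90636 + 20*√5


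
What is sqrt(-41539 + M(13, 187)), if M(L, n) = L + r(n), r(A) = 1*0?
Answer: 3*I*sqrt(4614) ≈ 203.78*I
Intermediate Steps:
r(A) = 0
M(L, n) = L (M(L, n) = L + 0 = L)
sqrt(-41539 + M(13, 187)) = sqrt(-41539 + 13) = sqrt(-41526) = 3*I*sqrt(4614)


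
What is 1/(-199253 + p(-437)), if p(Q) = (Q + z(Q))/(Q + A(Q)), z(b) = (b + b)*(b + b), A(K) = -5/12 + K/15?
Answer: -9331/1874498523 ≈ -4.9779e-6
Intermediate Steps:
A(K) = -5/12 + K/15 (A(K) = -5*1/12 + K*(1/15) = -5/12 + K/15)
z(b) = 4*b**2 (z(b) = (2*b)*(2*b) = 4*b**2)
p(Q) = (Q + 4*Q**2)/(-5/12 + 16*Q/15) (p(Q) = (Q + 4*Q**2)/(Q + (-5/12 + Q/15)) = (Q + 4*Q**2)/(-5/12 + 16*Q/15))
1/(-199253 + p(-437)) = 1/(-199253 + 60*(-437)*(1 + 4*(-437))/(-25 + 64*(-437))) = 1/(-199253 + 60*(-437)*(1 - 1748)/(-25 - 27968)) = 1/(-199253 + 60*(-437)*(-1747)/(-27993)) = 1/(-199253 + 60*(-437)*(-1/27993)*(-1747)) = 1/(-199253 - 15268780/9331) = 1/(-1874498523/9331) = -9331/1874498523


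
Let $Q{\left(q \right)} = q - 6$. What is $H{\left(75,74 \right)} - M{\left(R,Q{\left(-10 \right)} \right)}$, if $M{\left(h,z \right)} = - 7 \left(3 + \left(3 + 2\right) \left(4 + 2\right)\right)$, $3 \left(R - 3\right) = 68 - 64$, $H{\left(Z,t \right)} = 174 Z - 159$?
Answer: $13122$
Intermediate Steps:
$H{\left(Z,t \right)} = -159 + 174 Z$
$R = \frac{13}{3}$ ($R = 3 + \frac{68 - 64}{3} = 3 + \frac{1}{3} \cdot 4 = 3 + \frac{4}{3} = \frac{13}{3} \approx 4.3333$)
$Q{\left(q \right)} = -6 + q$ ($Q{\left(q \right)} = q - 6 = -6 + q$)
$M{\left(h,z \right)} = -231$ ($M{\left(h,z \right)} = - 7 \left(3 + 5 \cdot 6\right) = - 7 \left(3 + 30\right) = \left(-7\right) 33 = -231$)
$H{\left(75,74 \right)} - M{\left(R,Q{\left(-10 \right)} \right)} = \left(-159 + 174 \cdot 75\right) - -231 = \left(-159 + 13050\right) + 231 = 12891 + 231 = 13122$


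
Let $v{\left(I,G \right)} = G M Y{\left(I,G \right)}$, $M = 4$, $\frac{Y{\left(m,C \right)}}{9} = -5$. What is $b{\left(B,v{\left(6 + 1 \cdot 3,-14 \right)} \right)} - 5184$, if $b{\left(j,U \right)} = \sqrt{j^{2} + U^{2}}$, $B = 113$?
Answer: $-5184 + \sqrt{6363169} \approx -2661.5$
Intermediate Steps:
$Y{\left(m,C \right)} = -45$ ($Y{\left(m,C \right)} = 9 \left(-5\right) = -45$)
$v{\left(I,G \right)} = - 180 G$ ($v{\left(I,G \right)} = G 4 \left(-45\right) = 4 G \left(-45\right) = - 180 G$)
$b{\left(j,U \right)} = \sqrt{U^{2} + j^{2}}$
$b{\left(B,v{\left(6 + 1 \cdot 3,-14 \right)} \right)} - 5184 = \sqrt{\left(\left(-180\right) \left(-14\right)\right)^{2} + 113^{2}} - 5184 = \sqrt{2520^{2} + 12769} - 5184 = \sqrt{6350400 + 12769} - 5184 = \sqrt{6363169} - 5184 = -5184 + \sqrt{6363169}$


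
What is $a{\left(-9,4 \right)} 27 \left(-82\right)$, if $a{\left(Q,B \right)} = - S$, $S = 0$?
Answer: $0$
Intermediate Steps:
$a{\left(Q,B \right)} = 0$ ($a{\left(Q,B \right)} = \left(-1\right) 0 = 0$)
$a{\left(-9,4 \right)} 27 \left(-82\right) = 0 \cdot 27 \left(-82\right) = 0 \left(-82\right) = 0$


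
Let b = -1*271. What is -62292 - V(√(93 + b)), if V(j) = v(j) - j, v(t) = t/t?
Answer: -62293 + I*√178 ≈ -62293.0 + 13.342*I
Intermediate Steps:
v(t) = 1
b = -271
V(j) = 1 - j
-62292 - V(√(93 + b)) = -62292 - (1 - √(93 - 271)) = -62292 - (1 - √(-178)) = -62292 - (1 - I*√178) = -62292 + (-1 + I*√178) = -62293 + I*√178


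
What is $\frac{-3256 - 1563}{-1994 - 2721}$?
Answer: $\frac{4819}{4715} \approx 1.0221$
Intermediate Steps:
$\frac{-3256 - 1563}{-1994 - 2721} = - \frac{4819}{-4715} = \left(-4819\right) \left(- \frac{1}{4715}\right) = \frac{4819}{4715}$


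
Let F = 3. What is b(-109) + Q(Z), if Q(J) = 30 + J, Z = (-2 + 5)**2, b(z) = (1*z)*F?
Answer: -288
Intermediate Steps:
b(z) = 3*z (b(z) = (1*z)*3 = z*3 = 3*z)
Z = 9 (Z = 3**2 = 9)
b(-109) + Q(Z) = 3*(-109) + (30 + 9) = -327 + 39 = -288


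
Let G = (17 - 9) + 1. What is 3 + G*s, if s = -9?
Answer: -78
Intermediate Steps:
G = 9 (G = 8 + 1 = 9)
3 + G*s = 3 + 9*(-9) = 3 - 81 = -78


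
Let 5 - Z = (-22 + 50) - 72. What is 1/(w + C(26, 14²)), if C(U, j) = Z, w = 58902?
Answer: 1/58951 ≈ 1.6963e-5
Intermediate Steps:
Z = 49 (Z = 5 - ((-22 + 50) - 72) = 5 - (28 - 72) = 5 - 1*(-44) = 5 + 44 = 49)
C(U, j) = 49
1/(w + C(26, 14²)) = 1/(58902 + 49) = 1/58951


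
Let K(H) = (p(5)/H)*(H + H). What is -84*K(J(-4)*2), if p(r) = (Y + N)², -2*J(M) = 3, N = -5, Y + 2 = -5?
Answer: -24192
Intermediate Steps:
Y = -7 (Y = -2 - 5 = -7)
J(M) = -3/2 (J(M) = -½*3 = -3/2)
p(r) = 144 (p(r) = (-7 - 5)² = (-12)² = 144)
K(H) = 288 (K(H) = (144/H)*(H + H) = (144/H)*(2*H) = 288)
-84*K(J(-4)*2) = -84*288 = -24192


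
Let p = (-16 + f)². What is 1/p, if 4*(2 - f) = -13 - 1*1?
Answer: 4/441 ≈ 0.0090703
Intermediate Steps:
f = 11/2 (f = 2 - (-13 - 1*1)/4 = 2 - (-13 - 1)/4 = 2 - ¼*(-14) = 2 + 7/2 = 11/2 ≈ 5.5000)
p = 441/4 (p = (-16 + 11/2)² = (-21/2)² = 441/4 ≈ 110.25)
1/p = 1/(441/4) = 4/441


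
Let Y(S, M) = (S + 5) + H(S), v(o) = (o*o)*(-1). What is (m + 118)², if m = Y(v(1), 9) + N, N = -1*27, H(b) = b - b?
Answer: 9025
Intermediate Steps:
H(b) = 0
v(o) = -o² (v(o) = o²*(-1) = -o²)
Y(S, M) = 5 + S (Y(S, M) = (S + 5) + 0 = (5 + S) + 0 = 5 + S)
N = -27
m = -23 (m = (5 - 1*1²) - 27 = (5 - 1*1) - 27 = (5 - 1) - 27 = 4 - 27 = -23)
(m + 118)² = (-23 + 118)² = 95² = 9025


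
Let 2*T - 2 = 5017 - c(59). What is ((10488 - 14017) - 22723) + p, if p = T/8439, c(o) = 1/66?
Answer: -29243031643/1113948 ≈ -26252.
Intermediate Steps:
c(o) = 1/66
T = 331253/132 (T = 1 + (5017 - 1*1/66)/2 = 1 + (5017 - 1/66)/2 = 1 + (½)*(331121/66) = 1 + 331121/132 = 331253/132 ≈ 2509.5)
p = 331253/1113948 (p = (331253/132)/8439 = (331253/132)*(1/8439) = 331253/1113948 ≈ 0.29737)
((10488 - 14017) - 22723) + p = ((10488 - 14017) - 22723) + 331253/1113948 = (-3529 - 22723) + 331253/1113948 = -26252 + 331253/1113948 = -29243031643/1113948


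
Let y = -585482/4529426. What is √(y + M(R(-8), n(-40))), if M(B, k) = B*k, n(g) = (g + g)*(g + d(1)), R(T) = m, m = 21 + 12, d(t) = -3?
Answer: √582234899888980547/2264713 ≈ 336.93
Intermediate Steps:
m = 33
R(T) = 33
n(g) = 2*g*(-3 + g) (n(g) = (g + g)*(g - 3) = (2*g)*(-3 + g) = 2*g*(-3 + g))
y = -292741/2264713 (y = -585482*1/4529426 = -292741/2264713 ≈ -0.12926)
√(y + M(R(-8), n(-40))) = √(-292741/2264713 + 33*(2*(-40)*(-3 - 40))) = √(-292741/2264713 + 33*(2*(-40)*(-43))) = √(-292741/2264713 + 33*3440) = √(-292741/2264713 + 113520) = √(257089927019/2264713) = √582234899888980547/2264713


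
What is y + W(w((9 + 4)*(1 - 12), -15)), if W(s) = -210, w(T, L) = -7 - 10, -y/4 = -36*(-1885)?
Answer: -271650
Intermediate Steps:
y = -271440 (y = -(-144)*(-1885) = -4*67860 = -271440)
w(T, L) = -17
y + W(w((9 + 4)*(1 - 12), -15)) = -271440 - 210 = -271650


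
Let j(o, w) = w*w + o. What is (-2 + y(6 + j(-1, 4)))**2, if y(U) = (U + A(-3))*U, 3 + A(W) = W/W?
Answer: 157609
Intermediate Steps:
A(W) = -2 (A(W) = -3 + W/W = -3 + 1 = -2)
j(o, w) = o + w**2 (j(o, w) = w**2 + o = o + w**2)
y(U) = U*(-2 + U) (y(U) = (U - 2)*U = (-2 + U)*U = U*(-2 + U))
(-2 + y(6 + j(-1, 4)))**2 = (-2 + (6 + (-1 + 4**2))*(-2 + (6 + (-1 + 4**2))))**2 = (-2 + (6 + (-1 + 16))*(-2 + (6 + (-1 + 16))))**2 = (-2 + (6 + 15)*(-2 + (6 + 15)))**2 = (-2 + 21*(-2 + 21))**2 = (-2 + 21*19)**2 = (-2 + 399)**2 = 397**2 = 157609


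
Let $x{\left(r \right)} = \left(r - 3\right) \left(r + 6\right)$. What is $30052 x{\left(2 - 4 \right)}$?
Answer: $-601040$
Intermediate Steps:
$x{\left(r \right)} = \left(-3 + r\right) \left(6 + r\right)$
$30052 x{\left(2 - 4 \right)} = 30052 \left(-18 + \left(2 - 4\right)^{2} + 3 \left(2 - 4\right)\right) = 30052 \left(-18 + \left(-2\right)^{2} + 3 \left(-2\right)\right) = 30052 \left(-18 + 4 - 6\right) = 30052 \left(-20\right) = -601040$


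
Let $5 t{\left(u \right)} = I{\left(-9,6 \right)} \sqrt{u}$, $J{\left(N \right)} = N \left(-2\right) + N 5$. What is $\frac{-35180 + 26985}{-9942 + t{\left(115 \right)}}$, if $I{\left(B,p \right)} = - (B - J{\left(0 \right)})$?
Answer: $\frac{135791150}{164738319} + \frac{8195 \sqrt{115}}{54912773} \approx 0.82588$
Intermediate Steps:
$J{\left(N \right)} = 3 N$ ($J{\left(N \right)} = - 2 N + 5 N = 3 N$)
$I{\left(B,p \right)} = - B$ ($I{\left(B,p \right)} = - (B - 3 \cdot 0) = - (B - 0) = - (B + 0) = - B$)
$t{\left(u \right)} = \frac{9 \sqrt{u}}{5}$ ($t{\left(u \right)} = \frac{\left(-1\right) \left(-9\right) \sqrt{u}}{5} = \frac{9 \sqrt{u}}{5}$)
$\frac{-35180 + 26985}{-9942 + t{\left(115 \right)}} = \frac{-35180 + 26985}{-9942 + \frac{9 \sqrt{115}}{5}} = - \frac{8195}{-9942 + \frac{9 \sqrt{115}}{5}}$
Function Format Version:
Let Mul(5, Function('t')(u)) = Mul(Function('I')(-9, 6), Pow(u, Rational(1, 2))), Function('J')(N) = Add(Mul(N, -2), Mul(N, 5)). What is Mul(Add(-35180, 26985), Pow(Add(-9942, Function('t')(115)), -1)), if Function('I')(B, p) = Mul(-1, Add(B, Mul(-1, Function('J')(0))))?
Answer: Add(Rational(135791150, 164738319), Mul(Rational(8195, 54912773), Pow(115, Rational(1, 2)))) ≈ 0.82588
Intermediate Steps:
Function('J')(N) = Mul(3, N) (Function('J')(N) = Add(Mul(-2, N), Mul(5, N)) = Mul(3, N))
Function('I')(B, p) = Mul(-1, B) (Function('I')(B, p) = Mul(-1, Add(B, Mul(-1, Mul(3, 0)))) = Mul(-1, Add(B, Mul(-1, 0))) = Mul(-1, Add(B, 0)) = Mul(-1, B))
Function('t')(u) = Mul(Rational(9, 5), Pow(u, Rational(1, 2))) (Function('t')(u) = Mul(Rational(1, 5), Mul(Mul(-1, -9), Pow(u, Rational(1, 2)))) = Mul(Rational(1, 5), Mul(9, Pow(u, Rational(1, 2)))) = Mul(Rational(9, 5), Pow(u, Rational(1, 2))))
Mul(Add(-35180, 26985), Pow(Add(-9942, Function('t')(115)), -1)) = Mul(Add(-35180, 26985), Pow(Add(-9942, Mul(Rational(9, 5), Pow(115, Rational(1, 2)))), -1)) = Mul(-8195, Pow(Add(-9942, Mul(Rational(9, 5), Pow(115, Rational(1, 2)))), -1))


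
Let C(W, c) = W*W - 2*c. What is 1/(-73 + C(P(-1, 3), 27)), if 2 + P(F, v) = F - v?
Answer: -1/91 ≈ -0.010989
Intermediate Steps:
P(F, v) = -2 + F - v (P(F, v) = -2 + (F - v) = -2 + F - v)
C(W, c) = W² - 2*c
1/(-73 + C(P(-1, 3), 27)) = 1/(-73 + ((-2 - 1 - 1*3)² - 2*27)) = 1/(-73 + ((-2 - 1 - 3)² - 54)) = 1/(-73 + ((-6)² - 54)) = 1/(-73 + (36 - 54)) = 1/(-73 - 18) = 1/(-91) = -1/91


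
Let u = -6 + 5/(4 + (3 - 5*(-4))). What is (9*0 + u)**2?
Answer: 24649/729 ≈ 33.812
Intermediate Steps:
u = -157/27 (u = -6 + 5/(4 + (3 + 20)) = -6 + 5/(4 + 23) = -6 + 5/27 = -157/27 ≈ -5.8148)
(9*0 + u)**2 = (9*0 - 157/27)**2 = (0 - 157/27)**2 = (-157/27)**2 = 24649/729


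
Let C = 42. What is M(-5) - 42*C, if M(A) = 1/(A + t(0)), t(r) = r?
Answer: -8821/5 ≈ -1764.2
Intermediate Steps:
M(A) = 1/A (M(A) = 1/(A + 0) = 1/A)
M(-5) - 42*C = 1/(-5) - 42*42 = -⅕ - 1764 = -8821/5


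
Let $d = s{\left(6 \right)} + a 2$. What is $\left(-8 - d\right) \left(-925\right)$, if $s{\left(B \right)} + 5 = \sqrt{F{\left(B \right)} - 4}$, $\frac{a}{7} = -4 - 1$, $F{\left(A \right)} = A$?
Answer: $-61975 + 925 \sqrt{2} \approx -60667.0$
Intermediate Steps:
$a = -35$ ($a = 7 \left(-4 - 1\right) = 7 \left(-5\right) = -35$)
$s{\left(B \right)} = -5 + \sqrt{-4 + B}$ ($s{\left(B \right)} = -5 + \sqrt{B - 4} = -5 + \sqrt{-4 + B}$)
$d = -75 + \sqrt{2}$ ($d = \left(-5 + \sqrt{-4 + 6}\right) - 70 = \left(-5 + \sqrt{2}\right) - 70 = -75 + \sqrt{2} \approx -73.586$)
$\left(-8 - d\right) \left(-925\right) = \left(-8 - \left(-75 + \sqrt{2}\right)\right) \left(-925\right) = \left(-8 + \left(75 - \sqrt{2}\right)\right) \left(-925\right) = \left(67 - \sqrt{2}\right) \left(-925\right) = -61975 + 925 \sqrt{2}$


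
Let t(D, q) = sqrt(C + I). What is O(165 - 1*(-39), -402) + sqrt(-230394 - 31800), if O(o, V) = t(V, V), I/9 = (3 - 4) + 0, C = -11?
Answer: I*(sqrt(262194) + 2*sqrt(5)) ≈ 516.52*I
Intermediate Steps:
I = -9 (I = 9*((3 - 4) + 0) = 9*(-1 + 0) = 9*(-1) = -9)
t(D, q) = 2*I*sqrt(5) (t(D, q) = sqrt(-11 - 9) = sqrt(-20) = 2*I*sqrt(5))
O(o, V) = 2*I*sqrt(5)
O(165 - 1*(-39), -402) + sqrt(-230394 - 31800) = 2*I*sqrt(5) + sqrt(-230394 - 31800) = 2*I*sqrt(5) + sqrt(-262194) = 2*I*sqrt(5) + I*sqrt(262194) = I*sqrt(262194) + 2*I*sqrt(5)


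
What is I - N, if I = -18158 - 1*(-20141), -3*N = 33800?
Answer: 39749/3 ≈ 13250.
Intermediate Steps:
N = -33800/3 (N = -1/3*33800 = -33800/3 ≈ -11267.)
I = 1983 (I = -18158 + 20141 = 1983)
I - N = 1983 - 1*(-33800/3) = 1983 + 33800/3 = 39749/3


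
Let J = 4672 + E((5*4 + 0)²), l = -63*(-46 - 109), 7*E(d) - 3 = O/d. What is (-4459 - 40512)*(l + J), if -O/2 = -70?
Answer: -90897498837/140 ≈ -6.4927e+8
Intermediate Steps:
O = 140 (O = -2*(-70) = 140)
E(d) = 3/7 + 20/d (E(d) = 3/7 + (140/d)/7 = 3/7 + 20/d)
l = 9765 (l = -63*(-155) = 9765)
J = 654147/140 (J = 4672 + (3/7 + 20/((5*4 + 0)²)) = 4672 + (3/7 + 20/((20 + 0)²)) = 4672 + (3/7 + 20/(20²)) = 4672 + (3/7 + 20/400) = 4672 + (3/7 + 20*(1/400)) = 4672 + (3/7 + 1/20) = 4672 + 67/140 = 654147/140 ≈ 4672.5)
(-4459 - 40512)*(l + J) = (-4459 - 40512)*(9765 + 654147/140) = -44971*2021247/140 = -90897498837/140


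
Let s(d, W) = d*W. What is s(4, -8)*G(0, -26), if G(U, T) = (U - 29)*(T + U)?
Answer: -24128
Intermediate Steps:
s(d, W) = W*d
G(U, T) = (-29 + U)*(T + U)
s(4, -8)*G(0, -26) = (-8*4)*(0**2 - 29*(-26) - 29*0 - 26*0) = -32*(0 + 754 + 0 + 0) = -32*754 = -24128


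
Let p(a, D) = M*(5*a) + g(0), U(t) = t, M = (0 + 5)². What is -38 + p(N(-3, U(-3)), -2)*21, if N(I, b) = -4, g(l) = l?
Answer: -10538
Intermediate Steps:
M = 25 (M = 5² = 25)
p(a, D) = 125*a (p(a, D) = 25*(5*a) + 0 = 125*a + 0 = 125*a)
-38 + p(N(-3, U(-3)), -2)*21 = -38 + (125*(-4))*21 = -38 - 500*21 = -38 - 10500 = -10538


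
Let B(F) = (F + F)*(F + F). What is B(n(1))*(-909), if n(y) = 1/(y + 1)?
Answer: -909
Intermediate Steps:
n(y) = 1/(1 + y)
B(F) = 4*F² (B(F) = (2*F)*(2*F) = 4*F²)
B(n(1))*(-909) = (4*(1/(1 + 1))²)*(-909) = (4*(1/2)²)*(-909) = (4*(½)²)*(-909) = (4*(¼))*(-909) = 1*(-909) = -909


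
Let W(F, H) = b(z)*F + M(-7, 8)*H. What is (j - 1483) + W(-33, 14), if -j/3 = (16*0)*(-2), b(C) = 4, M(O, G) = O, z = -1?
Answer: -1713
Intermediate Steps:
W(F, H) = -7*H + 4*F (W(F, H) = 4*F - 7*H = -7*H + 4*F)
j = 0 (j = -3*16*0*(-2) = -0*(-2) = -3*0 = 0)
(j - 1483) + W(-33, 14) = (0 - 1483) + (-7*14 + 4*(-33)) = -1483 + (-98 - 132) = -1483 - 230 = -1713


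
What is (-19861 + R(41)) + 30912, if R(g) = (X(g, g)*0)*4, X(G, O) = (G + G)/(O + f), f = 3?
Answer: 11051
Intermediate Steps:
X(G, O) = 2*G/(3 + O) (X(G, O) = (G + G)/(O + 3) = (2*G)/(3 + O) = 2*G/(3 + O))
R(g) = 0 (R(g) = ((2*g/(3 + g))*0)*4 = 0*4 = 0)
(-19861 + R(41)) + 30912 = (-19861 + 0) + 30912 = -19861 + 30912 = 11051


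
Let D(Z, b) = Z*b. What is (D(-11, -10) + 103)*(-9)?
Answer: -1917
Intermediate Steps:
(D(-11, -10) + 103)*(-9) = (-11*(-10) + 103)*(-9) = (110 + 103)*(-9) = 213*(-9) = -1917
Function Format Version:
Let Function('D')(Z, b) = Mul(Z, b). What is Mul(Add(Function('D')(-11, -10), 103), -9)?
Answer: -1917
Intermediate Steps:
Mul(Add(Function('D')(-11, -10), 103), -9) = Mul(Add(Mul(-11, -10), 103), -9) = Mul(Add(110, 103), -9) = Mul(213, -9) = -1917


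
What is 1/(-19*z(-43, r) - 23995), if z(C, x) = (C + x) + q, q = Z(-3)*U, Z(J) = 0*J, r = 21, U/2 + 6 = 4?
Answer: -1/23577 ≈ -4.2414e-5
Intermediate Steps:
U = -4 (U = -12 + 2*4 = -12 + 8 = -4)
Z(J) = 0
q = 0 (q = 0*(-4) = 0)
z(C, x) = C + x (z(C, x) = (C + x) + 0 = C + x)
1/(-19*z(-43, r) - 23995) = 1/(-19*(-43 + 21) - 23995) = 1/(-19*(-22) - 23995) = 1/(418 - 23995) = 1/(-23577) = -1/23577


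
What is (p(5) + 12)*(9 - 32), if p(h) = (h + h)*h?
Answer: -1426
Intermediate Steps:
p(h) = 2*h² (p(h) = (2*h)*h = 2*h²)
(p(5) + 12)*(9 - 32) = (2*5² + 12)*(9 - 32) = (2*25 + 12)*(-23) = (50 + 12)*(-23) = 62*(-23) = -1426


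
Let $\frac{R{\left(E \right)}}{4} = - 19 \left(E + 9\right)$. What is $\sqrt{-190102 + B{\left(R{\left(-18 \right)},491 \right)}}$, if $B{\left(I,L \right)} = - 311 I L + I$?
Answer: $i \sqrt{104636902} \approx 10229.0 i$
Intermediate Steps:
$R{\left(E \right)} = -684 - 76 E$ ($R{\left(E \right)} = 4 \left(- 19 \left(E + 9\right)\right) = 4 \left(- 19 \left(9 + E\right)\right) = 4 \left(-171 - 19 E\right) = -684 - 76 E$)
$B{\left(I,L \right)} = I - 311 I L$ ($B{\left(I,L \right)} = - 311 I L + I = I - 311 I L$)
$\sqrt{-190102 + B{\left(R{\left(-18 \right)},491 \right)}} = \sqrt{-190102 + \left(-684 - -1368\right) \left(1 - 152701\right)} = \sqrt{-190102 + \left(-684 + 1368\right) \left(1 - 152701\right)} = \sqrt{-190102 + 684 \left(-152700\right)} = \sqrt{-190102 - 104446800} = \sqrt{-104636902} = i \sqrt{104636902}$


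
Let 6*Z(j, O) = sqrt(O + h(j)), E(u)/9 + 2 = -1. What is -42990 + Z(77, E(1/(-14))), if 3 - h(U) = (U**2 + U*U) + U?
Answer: -42990 + I*sqrt(11959)/6 ≈ -42990.0 + 18.226*I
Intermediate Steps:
h(U) = 3 - U - 2*U**2 (h(U) = 3 - ((U**2 + U*U) + U) = 3 - ((U**2 + U**2) + U) = 3 - (2*U**2 + U) = 3 - (U + 2*U**2) = 3 + (-U - 2*U**2) = 3 - U - 2*U**2)
E(u) = -27 (E(u) = -18 + 9*(-1) = -18 - 9 = -27)
Z(j, O) = sqrt(3 + O - j - 2*j**2)/6 (Z(j, O) = sqrt(O + (3 - j - 2*j**2))/6 = sqrt(3 + O - j - 2*j**2)/6)
-42990 + Z(77, E(1/(-14))) = -42990 + sqrt(3 - 27 - 1*77 - 2*77**2)/6 = -42990 + sqrt(3 - 27 - 77 - 2*5929)/6 = -42990 + sqrt(3 - 27 - 77 - 11858)/6 = -42990 + sqrt(-11959)/6 = -42990 + (I*sqrt(11959))/6 = -42990 + I*sqrt(11959)/6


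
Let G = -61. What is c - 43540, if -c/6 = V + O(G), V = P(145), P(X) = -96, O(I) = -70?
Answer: -42544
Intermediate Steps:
V = -96
c = 996 (c = -6*(-96 - 70) = -6*(-166) = 996)
c - 43540 = 996 - 43540 = -42544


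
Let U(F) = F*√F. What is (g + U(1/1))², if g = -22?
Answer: 441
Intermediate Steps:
U(F) = F^(3/2)
(g + U(1/1))² = (-22 + (1/1)^(3/2))² = (-22 + 1^(3/2))² = (-22 + 1)² = (-21)² = 441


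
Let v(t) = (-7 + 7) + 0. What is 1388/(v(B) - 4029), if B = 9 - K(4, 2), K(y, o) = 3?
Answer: -1388/4029 ≈ -0.34450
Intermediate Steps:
B = 6 (B = 9 - 1*3 = 9 - 3 = 6)
v(t) = 0 (v(t) = 0 + 0 = 0)
1388/(v(B) - 4029) = 1388/(0 - 4029) = 1388/(-4029) = -1/4029*1388 = -1388/4029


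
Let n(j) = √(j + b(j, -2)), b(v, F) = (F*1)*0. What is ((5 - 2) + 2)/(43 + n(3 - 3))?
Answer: 5/43 ≈ 0.11628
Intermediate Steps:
b(v, F) = 0 (b(v, F) = F*0 = 0)
n(j) = √j (n(j) = √(j + 0) = √j)
((5 - 2) + 2)/(43 + n(3 - 3)) = ((5 - 2) + 2)/(43 + √(3 - 3)) = (3 + 2)/(43 + √0) = 5/(43 + 0) = 5/43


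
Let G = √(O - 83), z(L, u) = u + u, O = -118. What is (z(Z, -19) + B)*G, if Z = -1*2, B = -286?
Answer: -324*I*√201 ≈ -4593.5*I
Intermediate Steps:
Z = -2
z(L, u) = 2*u
G = I*√201 (G = √(-118 - 83) = √(-201) = I*√201 ≈ 14.177*I)
(z(Z, -19) + B)*G = (2*(-19) - 286)*(I*√201) = (-38 - 286)*(I*√201) = -324*I*√201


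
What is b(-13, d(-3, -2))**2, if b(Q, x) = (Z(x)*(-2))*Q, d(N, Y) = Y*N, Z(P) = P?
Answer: 24336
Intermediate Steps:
d(N, Y) = N*Y
b(Q, x) = -2*Q*x (b(Q, x) = (x*(-2))*Q = (-2*x)*Q = -2*Q*x)
b(-13, d(-3, -2))**2 = (-2*(-13)*(-3*(-2)))**2 = (-2*(-13)*6)**2 = 156**2 = 24336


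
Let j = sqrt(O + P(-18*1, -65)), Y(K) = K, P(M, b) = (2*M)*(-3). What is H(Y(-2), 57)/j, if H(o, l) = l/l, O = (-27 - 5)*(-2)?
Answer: sqrt(43)/86 ≈ 0.076249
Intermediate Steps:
P(M, b) = -6*M
O = 64 (O = -32*(-2) = 64)
H(o, l) = 1
j = 2*sqrt(43) (j = sqrt(64 - (-108)) = sqrt(64 - 6*(-18)) = sqrt(64 + 108) = sqrt(172) = 2*sqrt(43) ≈ 13.115)
H(Y(-2), 57)/j = 1/(2*sqrt(43)) = 1*(sqrt(43)/86) = sqrt(43)/86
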